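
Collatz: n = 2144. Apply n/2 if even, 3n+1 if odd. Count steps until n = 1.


2144 → 1072 → 536 → 268 → 134 → 67 → 202 → 101 → 304 → 152 → 76 → 38 → 19 → 58 → 29 → 88 → 44 → 22 → 11 → 34 → 17 → 52 → 26 → 13 → 40 → 20 → 10 → 5 → 16 → 8 → 4 → 2 → 1
Total steps = 32

32 steps


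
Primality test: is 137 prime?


Check divisors up to sqrt(137) = 11.7047
No divisors found.
137 is prime.

Yes, 137 is prime


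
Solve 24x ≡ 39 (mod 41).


GCD(24, 41) = 1, unique solution
a^(-1) mod 41 = 12
x = 12 * 39 mod 41 = 17

x ≡ 17 (mod 41)


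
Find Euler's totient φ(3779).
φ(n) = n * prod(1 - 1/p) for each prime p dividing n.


3779 = 3779
Prime factors: 3779
φ(3779) = 3779 × (1-1/3779)
= 3779 × 3778/3779 = 3778

φ(3779) = 3778


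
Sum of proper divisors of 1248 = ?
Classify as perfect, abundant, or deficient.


Proper divisors: 1, 2, 3, 4, 6, 8, 12, 13, 16, 24, 26, 32, 39, 48, 52, 78, 96, 104, 156, 208, 312, 416, 624
Sum = 1 + 2 + 3 + 4 + 6 + 8 + 12 + 13 + 16 + 24 + 26 + 32 + 39 + 48 + 52 + 78 + 96 + 104 + 156 + 208 + 312 + 416 + 624 = 2280
2280 > 1248 → abundant

s(1248) = 2280 (abundant)


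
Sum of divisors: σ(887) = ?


Divisors of 887: 1, 887
Sum = 1 + 887 = 888

σ(887) = 888


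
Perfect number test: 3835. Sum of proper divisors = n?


Proper divisors of 3835: 1, 5, 13, 59, 65, 295, 767
Sum = 1 + 5 + 13 + 59 + 65 + 295 + 767 = 1205

No, 3835 is not perfect (1205 ≠ 3835)


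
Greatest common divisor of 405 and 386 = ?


405 = 1 * 386 + 19
386 = 20 * 19 + 6
19 = 3 * 6 + 1
6 = 6 * 1 + 0
GCD = 1


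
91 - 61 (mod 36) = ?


91 - 61 = 30
30 mod 36 = 30


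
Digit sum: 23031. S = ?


2 + 3 + 0 + 3 + 1 = 9


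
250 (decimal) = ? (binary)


250 (base 10) = 250 (decimal)
250 (decimal) = 11111010 (base 2)


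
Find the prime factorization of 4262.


4262 / 2 = 2131
2131 / 2131 = 1
4262 = 2 × 2131


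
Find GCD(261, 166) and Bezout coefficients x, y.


Tabular extended Euclidean (each row: r = 261*s + 166*t):
r=261, s=1, t=0
r=166, s=0, t=1
q=1: r=95, s=1, t=-1   [261*(1) + 166*(-1) = 95]
q=1: r=71, s=-1, t=2   [261*(-1) + 166*(2) = 71]
q=1: r=24, s=2, t=-3   [261*(2) + 166*(-3) = 24]
q=2: r=23, s=-5, t=8   [261*(-5) + 166*(8) = 23]
q=1: r=1, s=7, t=-11   [261*(7) + 166*(-11) = 1]
q=23: r=0, s=-166, t=261   [261*(-166) + 166*(261) = 0]
GCD = 1; from the row with r=1: x=7, y=-11
Check: 261*(7) + 166*(-11) = 1827 - 1826 = 1

GCD = 1, x = 7, y = -11


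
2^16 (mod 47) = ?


2^1 mod 47 = 2
2^2 mod 47 = 4
2^3 mod 47 = 8
2^4 mod 47 = 16
2^5 mod 47 = 32
2^6 mod 47 = 17
2^7 mod 47 = 34
2^8 mod 47 = 21
2^9 mod 47 = 42
2^10 mod 47 = 37
2^11 mod 47 = 27
2^12 mod 47 = 7
2^13 mod 47 = 14
2^14 mod 47 = 28
2^15 mod 47 = 9
2^16 mod 47 = 18


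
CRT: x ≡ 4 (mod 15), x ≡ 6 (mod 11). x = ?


M = 15*11 = 165
M1 = M/15 = 11, M2 = M/11 = 15
M1^(-1) mod 15 = 11, M2^(-1) mod 11 = 3
x = 4*11*11 + 6*15*3 = 754
754 mod 165 = 94
Check: 94 mod 15 = 4 ✓, 94 mod 11 = 6 ✓

x ≡ 94 (mod 165)


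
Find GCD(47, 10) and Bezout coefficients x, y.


Tabular extended Euclidean (each row: r = 47*s + 10*t):
r=47, s=1, t=0
r=10, s=0, t=1
q=4: r=7, s=1, t=-4   [47*(1) + 10*(-4) = 7]
q=1: r=3, s=-1, t=5   [47*(-1) + 10*(5) = 3]
q=2: r=1, s=3, t=-14   [47*(3) + 10*(-14) = 1]
q=3: r=0, s=-10, t=47   [47*(-10) + 10*(47) = 0]
GCD = 1; from the row with r=1: x=3, y=-14
Check: 47*(3) + 10*(-14) = 141 - 140 = 1

GCD = 1, x = 3, y = -14


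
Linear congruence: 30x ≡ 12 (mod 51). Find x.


GCD(30, 51) = 3 divides 12
Divide: 10x ≡ 4 (mod 17)
x ≡ 14 (mod 17)


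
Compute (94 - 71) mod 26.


94 - 71 = 23
23 mod 26 = 23


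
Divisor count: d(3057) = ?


3057 = 3^1 × 1019^1
d(3057) = (1+1) × (1+1) = 4

4 divisors


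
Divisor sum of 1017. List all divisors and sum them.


Divisors of 1017: 1, 3, 9, 113, 339, 1017
Sum = 1 + 3 + 9 + 113 + 339 + 1017 = 1482

σ(1017) = 1482


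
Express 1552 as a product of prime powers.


1552 / 2 = 776
776 / 2 = 388
388 / 2 = 194
194 / 2 = 97
97 / 97 = 1
1552 = 2^4 × 97


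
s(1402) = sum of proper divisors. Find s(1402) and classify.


Proper divisors: 1, 2, 701
Sum = 1 + 2 + 701 = 704
704 < 1402 → deficient

s(1402) = 704 (deficient)


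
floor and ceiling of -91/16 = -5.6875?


-91/16 = -5.6875
floor = -6
ceil = -5

floor = -6, ceil = -5


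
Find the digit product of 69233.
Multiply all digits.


6 × 9 × 2 × 3 × 3 = 972


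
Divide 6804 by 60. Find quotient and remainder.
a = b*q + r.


6804 = 60 * 113 + 24
Check: 6780 + 24 = 6804

q = 113, r = 24


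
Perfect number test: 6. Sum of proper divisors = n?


Proper divisors of 6: 1, 2, 3
Sum = 1 + 2 + 3 = 6

Yes, 6 is perfect (6 = 6)


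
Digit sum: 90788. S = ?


9 + 0 + 7 + 8 + 8 = 32


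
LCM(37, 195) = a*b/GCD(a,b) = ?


GCD(37, 195) = 1
LCM = 37*195/1 = 7215/1 = 7215

LCM = 7215


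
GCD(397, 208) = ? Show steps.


397 = 1 * 208 + 189
208 = 1 * 189 + 19
189 = 9 * 19 + 18
19 = 1 * 18 + 1
18 = 18 * 1 + 0
GCD = 1


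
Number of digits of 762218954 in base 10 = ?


762218954 has 9 digits in base 10
floor(log10(762218954)) + 1 = floor(8.8821) + 1 = 9

9 digits (base 10)


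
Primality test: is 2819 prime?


Check divisors up to sqrt(2819) = 53.0943
No divisors found.
2819 is prime.

Yes, 2819 is prime


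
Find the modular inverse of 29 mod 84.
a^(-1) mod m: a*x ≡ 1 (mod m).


Use the extended Euclidean algorithm on (84, 29); each row r = 84*s + 29*t:
r=84, s=1, t=0
r=29, s=0, t=1
q=2: r=26, s=1, t=-2   [84*(1) + 29*(-2) = 26]
q=1: r=3, s=-1, t=3   [84*(-1) + 29*(3) = 3]
q=8: r=2, s=9, t=-26   [84*(9) + 29*(-26) = 2]
q=1: r=1, s=-10, t=29   [84*(-10) + 29*(29) = 1]
q=2: r=0, s=29, t=-84   [84*(29) + 29*(-84) = 0]
GCD = 1 with t = 29, so 29*(29) ≡ 1 (mod 84)
Inverse = 29 mod 84 = 29
Check: 29 * 29 = 841 ≡ 1 (mod 84)

29^(-1) ≡ 29 (mod 84)


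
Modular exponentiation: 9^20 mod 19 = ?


9^1 mod 19 = 9
9^2 mod 19 = 5
9^3 mod 19 = 7
9^4 mod 19 = 6
9^5 mod 19 = 16
9^6 mod 19 = 11
9^7 mod 19 = 4
9^8 mod 19 = 17
9^9 mod 19 = 1
9^10 mod 19 = 9
9^11 mod 19 = 5
9^12 mod 19 = 7
9^13 mod 19 = 6
9^14 mod 19 = 16
9^15 mod 19 = 11
9^16 mod 19 = 4
9^17 mod 19 = 17
9^18 mod 19 = 1
9^19 mod 19 = 9
9^20 mod 19 = 5


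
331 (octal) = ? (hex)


331 (base 8) = 217 (decimal)
217 (decimal) = D9 (base 16)


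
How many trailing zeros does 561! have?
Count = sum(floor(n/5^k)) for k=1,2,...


floor(561/5) = 112
floor(561/25) = 22
floor(561/125) = 4
Total = 138

138 trailing zeros


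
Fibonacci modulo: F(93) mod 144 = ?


F(k) mod 144 for k=1..93:
1, 1, 2, 3, 5, 8, 13, 21, 34, 55, 89, 0, 89, 89, 34, 123, 13, 136, 5, 141, 2, 143, 1, 0, 1, 1, 2, 3, 5, 8, 13, 21, 34, 55, 89, 0, 89, 89, 34, 123, 13, 136, 5, 141, 2, 143, 1, 0, 1, 1, 2, 3, 5, 8, 13, 21, 34, 55, 89, 0, 89, 89, 34, 123, 13, 136, 5, 141, 2, 143, 1, 0, 1, 1, 2, 3, 5, 8, 13, 21, 34, 55, 89, 0, 89, 89, 34, 123, 13, 136, 5, 141, 2
F(93) mod 144 = 2


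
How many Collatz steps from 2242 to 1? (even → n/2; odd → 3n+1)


2242 → 1121 → 3364 → 1682 → 841 → 2524 → 1262 → 631 → 1894 → 947 → 2842 → 1421 → 4264 → 2132 → 1066 → 533 → 1600 → 800 → 400 → 200 → 100 → 50 → 25 → 76 → 38 → 19 → 58 → 29 → 88 → 44 → 22 → 11 → 34 → 17 → 52 → 26 → 13 → 40 → 20 → 10 → 5 → 16 → 8 → 4 → 2 → 1
Total steps = 45

45 steps


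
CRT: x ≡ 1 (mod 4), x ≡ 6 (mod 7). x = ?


M = 4*7 = 28
M1 = M/4 = 7, M2 = M/7 = 4
M1^(-1) mod 4 = 3, M2^(-1) mod 7 = 2
x = 1*7*3 + 6*4*2 = 69
69 mod 28 = 13
Check: 13 mod 4 = 1 ✓, 13 mod 7 = 6 ✓

x ≡ 13 (mod 28)


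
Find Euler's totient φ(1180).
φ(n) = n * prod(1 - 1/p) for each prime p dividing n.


1180 = 2^2 × 5 × 59
Prime factors: 2, 5, 59
φ(1180) = 1180 × (1-1/2) × (1-1/5) × (1-1/59)
= 1180 × 1/2 × 4/5 × 58/59 = 464

φ(1180) = 464


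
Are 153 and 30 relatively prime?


Euclidean algorithm:
153 = 5 * 30 + 3
30 = 10 * 3 + 0
GCD(153, 30) = 3

No, not coprime (GCD = 3)


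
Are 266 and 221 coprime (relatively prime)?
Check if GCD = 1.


Euclidean algorithm:
266 = 1 * 221 + 45
221 = 4 * 45 + 41
45 = 1 * 41 + 4
41 = 10 * 4 + 1
4 = 4 * 1 + 0
GCD(266, 221) = 1

Yes, coprime (GCD = 1)


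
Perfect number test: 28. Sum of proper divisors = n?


Proper divisors of 28: 1, 2, 4, 7, 14
Sum = 1 + 2 + 4 + 7 + 14 = 28

Yes, 28 is perfect (28 = 28)


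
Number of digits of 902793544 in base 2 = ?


902793544 in base 2 = 110101110011111000100101001000
Number of digits = 30

30 digits (base 2)


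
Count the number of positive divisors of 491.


491 = 491^1
d(491) = (1+1) = 2

2 divisors


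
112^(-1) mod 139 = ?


Use the extended Euclidean algorithm on (139, 112); each row r = 139*s + 112*t:
r=139, s=1, t=0
r=112, s=0, t=1
q=1: r=27, s=1, t=-1   [139*(1) + 112*(-1) = 27]
q=4: r=4, s=-4, t=5   [139*(-4) + 112*(5) = 4]
q=6: r=3, s=25, t=-31   [139*(25) + 112*(-31) = 3]
q=1: r=1, s=-29, t=36   [139*(-29) + 112*(36) = 1]
q=3: r=0, s=112, t=-139   [139*(112) + 112*(-139) = 0]
GCD = 1 with t = 36, so 112*(36) ≡ 1 (mod 139)
Inverse = 36 mod 139 = 36
Check: 112 * 36 = 4032 ≡ 1 (mod 139)

112^(-1) ≡ 36 (mod 139)


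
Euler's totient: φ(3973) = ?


3973 = 29 × 137
Prime factors: 29, 137
φ(3973) = 3973 × (1-1/29) × (1-1/137)
= 3973 × 28/29 × 136/137 = 3808

φ(3973) = 3808


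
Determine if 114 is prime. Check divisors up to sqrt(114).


114 / 2 = 57 (exact division)
114 is NOT prime.

No, 114 is not prime


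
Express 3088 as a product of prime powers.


3088 / 2 = 1544
1544 / 2 = 772
772 / 2 = 386
386 / 2 = 193
193 / 193 = 1
3088 = 2^4 × 193


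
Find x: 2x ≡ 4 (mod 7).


GCD(2, 7) = 1, unique solution
a^(-1) mod 7 = 4
x = 4 * 4 mod 7 = 2

x ≡ 2 (mod 7)


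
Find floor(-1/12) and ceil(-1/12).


-1/12 = -0.0833
floor = -1
ceil = 0

floor = -1, ceil = 0


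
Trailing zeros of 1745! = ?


floor(1745/5) = 349
floor(1745/25) = 69
floor(1745/125) = 13
floor(1745/625) = 2
Total = 433

433 trailing zeros


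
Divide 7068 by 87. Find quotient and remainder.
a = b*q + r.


7068 = 87 * 81 + 21
Check: 7047 + 21 = 7068

q = 81, r = 21


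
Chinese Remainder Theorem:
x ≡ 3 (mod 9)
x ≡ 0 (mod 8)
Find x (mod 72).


M = 9*8 = 72
M1 = M/9 = 8, M2 = M/8 = 9
M1^(-1) mod 9 = 8, M2^(-1) mod 8 = 1
x = 3*8*8 + 0*9*1 = 192
192 mod 72 = 48
Check: 48 mod 9 = 3 ✓, 48 mod 8 = 0 ✓

x ≡ 48 (mod 72)


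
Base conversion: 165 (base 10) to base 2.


165 (base 10) = 165 (decimal)
165 (decimal) = 10100101 (base 2)


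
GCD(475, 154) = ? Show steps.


475 = 3 * 154 + 13
154 = 11 * 13 + 11
13 = 1 * 11 + 2
11 = 5 * 2 + 1
2 = 2 * 1 + 0
GCD = 1


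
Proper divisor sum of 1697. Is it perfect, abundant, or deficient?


Proper divisors: 1
Sum = 1 = 1
1 < 1697 → deficient

s(1697) = 1 (deficient)


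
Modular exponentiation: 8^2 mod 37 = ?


8^1 mod 37 = 8
8^2 mod 37 = 27


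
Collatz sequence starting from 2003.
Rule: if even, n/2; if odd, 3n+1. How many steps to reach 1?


2003 → 6010 → 3005 → 9016 → 4508 → 2254 → 1127 → 3382 → 1691 → 5074 → 2537 → 7612 → 3806 → 1903 → 5710 → 2855 → 8566 → 4283 → 12850 → 6425 → 19276 → 9638 → 4819 → 14458 → 7229 → 21688 → 10844 → 5422 → 2711 → 8134 → 4067 → 12202 → 6101 → 18304 → 9152 → 4576 → 2288 → 1144 → 572 → 286 → 143 → 430 → 215 → 646 → 323 → 970 → 485 → 1456 → 728 → 364 → 182 → 91 → 274 → 137 → 412 → 206 → 103 → 310 → 155 → 466 → 233 → 700 → 350 → 175 → 526 → 263 → 790 → 395 → 1186 → 593 → 1780 → 890 → 445 → 1336 → 668 → 334 → 167 → 502 → 251 → 754 → 377 → 1132 → 566 → 283 → 850 → 425 → 1276 → 638 → 319 → 958 → 479 → 1438 → 719 → 2158 → 1079 → 3238 → 1619 → 4858 → 2429 → 7288 → 3644 → 1822 → 911 → 2734 → 1367 → 4102 → 2051 → 6154 → 3077 → 9232 → 4616 → 2308 → 1154 → 577 → 1732 → 866 → 433 → 1300 → 650 → 325 → 976 → 488 → 244 → 122 → 61 → 184 → 92 → 46 → 23 → 70 → 35 → 106 → 53 → 160 → 80 → 40 → 20 → 10 → 5 → 16 → 8 → 4 → 2 → 1
Total steps = 143

143 steps


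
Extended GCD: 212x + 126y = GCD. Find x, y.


Tabular extended Euclidean (each row: r = 212*s + 126*t):
r=212, s=1, t=0
r=126, s=0, t=1
q=1: r=86, s=1, t=-1   [212*(1) + 126*(-1) = 86]
q=1: r=40, s=-1, t=2   [212*(-1) + 126*(2) = 40]
q=2: r=6, s=3, t=-5   [212*(3) + 126*(-5) = 6]
q=6: r=4, s=-19, t=32   [212*(-19) + 126*(32) = 4]
q=1: r=2, s=22, t=-37   [212*(22) + 126*(-37) = 2]
q=2: r=0, s=-63, t=106   [212*(-63) + 126*(106) = 0]
GCD = 2; from the row with r=2: x=22, y=-37
Check: 212*(22) + 126*(-37) = 4664 - 4662 = 2

GCD = 2, x = 22, y = -37


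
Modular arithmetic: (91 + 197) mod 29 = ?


91 + 197 = 288
288 mod 29 = 27


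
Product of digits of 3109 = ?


3 × 1 × 0 × 9 = 0


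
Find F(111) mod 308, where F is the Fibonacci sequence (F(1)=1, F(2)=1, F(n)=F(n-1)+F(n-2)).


F(k) mod 308 for k=1..111:
1, 1, 2, 3, 5, 8, 13, 21, 34, 55, 89, 144, 233, 69, 302, 63, 57, 120, 177, 297, 166, 155, 13, 168, 181, 41, 222, 263, 177, 132, 1, 133, 134, 267, 93, 52, 145, 197, 34, 231, 265, 188, 145, 25, 170, 195, 57, 252, 1, 253, 254, 199, 145, 36, 181, 217, 90, 307, 89, 88, 177, 265, 134, 91, 225, 8, 233, 241, 166, 99, 265, 56, 13, 69, 82, 151, 233, 76, 1, 77, 78, 155, 233, 80, 5, 85, 90, 175, 265, 132, 89, 221, 2, 223, 225, 140, 57, 197, 254, 143, 89, 232, 13, 245, 258, 195, 145, 32, 177, 209, 78
F(111) mod 308 = 78


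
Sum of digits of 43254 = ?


4 + 3 + 2 + 5 + 4 = 18


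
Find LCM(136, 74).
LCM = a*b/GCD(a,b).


GCD(136, 74) = 2
LCM = 136*74/2 = 10064/2 = 5032

LCM = 5032


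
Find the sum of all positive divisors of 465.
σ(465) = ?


Divisors of 465: 1, 3, 5, 15, 31, 93, 155, 465
Sum = 1 + 3 + 5 + 15 + 31 + 93 + 155 + 465 = 768

σ(465) = 768


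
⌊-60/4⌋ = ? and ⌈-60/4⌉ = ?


-60/4 = -15.0000
floor = -15
ceil = -15

floor = -15, ceil = -15


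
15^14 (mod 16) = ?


15^1 mod 16 = 15
15^2 mod 16 = 1
15^3 mod 16 = 15
15^4 mod 16 = 1
15^5 mod 16 = 15
15^6 mod 16 = 1
15^7 mod 16 = 15
15^8 mod 16 = 1
15^9 mod 16 = 15
15^10 mod 16 = 1
15^11 mod 16 = 15
15^12 mod 16 = 1
15^13 mod 16 = 15
15^14 mod 16 = 1


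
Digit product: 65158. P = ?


6 × 5 × 1 × 5 × 8 = 1200


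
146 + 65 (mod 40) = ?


146 + 65 = 211
211 mod 40 = 11


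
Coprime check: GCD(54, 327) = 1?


Euclidean algorithm:
327 = 6 * 54 + 3
54 = 18 * 3 + 0
GCD(54, 327) = 3

No, not coprime (GCD = 3)


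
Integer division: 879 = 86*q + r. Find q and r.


879 = 86 * 10 + 19
Check: 860 + 19 = 879

q = 10, r = 19


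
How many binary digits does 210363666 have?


210363666 in base 2 = 1100100010011110010100010010
Number of digits = 28

28 digits (base 2)


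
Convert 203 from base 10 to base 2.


203 (base 10) = 203 (decimal)
203 (decimal) = 11001011 (base 2)


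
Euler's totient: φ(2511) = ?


2511 = 3^4 × 31
Prime factors: 3, 31
φ(2511) = 2511 × (1-1/3) × (1-1/31)
= 2511 × 2/3 × 30/31 = 1620

φ(2511) = 1620


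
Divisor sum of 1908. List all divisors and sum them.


Divisors of 1908: 1, 2, 3, 4, 6, 9, 12, 18, 36, 53, 106, 159, 212, 318, 477, 636, 954, 1908
Sum = 1 + 2 + 3 + 4 + 6 + 9 + 12 + 18 + 36 + 53 + 106 + 159 + 212 + 318 + 477 + 636 + 954 + 1908 = 4914

σ(1908) = 4914


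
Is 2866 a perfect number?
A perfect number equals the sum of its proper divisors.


Proper divisors of 2866: 1, 2, 1433
Sum = 1 + 2 + 1433 = 1436

No, 2866 is not perfect (1436 ≠ 2866)


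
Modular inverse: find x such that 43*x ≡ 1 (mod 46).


Use the extended Euclidean algorithm on (46, 43); each row r = 46*s + 43*t:
r=46, s=1, t=0
r=43, s=0, t=1
q=1: r=3, s=1, t=-1   [46*(1) + 43*(-1) = 3]
q=14: r=1, s=-14, t=15   [46*(-14) + 43*(15) = 1]
q=3: r=0, s=43, t=-46   [46*(43) + 43*(-46) = 0]
GCD = 1 with t = 15, so 43*(15) ≡ 1 (mod 46)
Inverse = 15 mod 46 = 15
Check: 43 * 15 = 645 ≡ 1 (mod 46)

43^(-1) ≡ 15 (mod 46)


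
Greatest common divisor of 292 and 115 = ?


292 = 2 * 115 + 62
115 = 1 * 62 + 53
62 = 1 * 53 + 9
53 = 5 * 9 + 8
9 = 1 * 8 + 1
8 = 8 * 1 + 0
GCD = 1


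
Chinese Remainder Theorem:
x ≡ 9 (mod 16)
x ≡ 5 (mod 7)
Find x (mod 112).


M = 16*7 = 112
M1 = M/16 = 7, M2 = M/7 = 16
M1^(-1) mod 16 = 7, M2^(-1) mod 7 = 4
x = 9*7*7 + 5*16*4 = 761
761 mod 112 = 89
Check: 89 mod 16 = 9 ✓, 89 mod 7 = 5 ✓

x ≡ 89 (mod 112)


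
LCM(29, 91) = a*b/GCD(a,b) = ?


GCD(29, 91) = 1
LCM = 29*91/1 = 2639/1 = 2639

LCM = 2639


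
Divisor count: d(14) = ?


14 = 2^1 × 7^1
d(14) = (1+1) × (1+1) = 4

4 divisors


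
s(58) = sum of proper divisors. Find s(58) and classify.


Proper divisors: 1, 2, 29
Sum = 1 + 2 + 29 = 32
32 < 58 → deficient

s(58) = 32 (deficient)


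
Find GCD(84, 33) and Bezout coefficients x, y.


Tabular extended Euclidean (each row: r = 84*s + 33*t):
r=84, s=1, t=0
r=33, s=0, t=1
q=2: r=18, s=1, t=-2   [84*(1) + 33*(-2) = 18]
q=1: r=15, s=-1, t=3   [84*(-1) + 33*(3) = 15]
q=1: r=3, s=2, t=-5   [84*(2) + 33*(-5) = 3]
q=5: r=0, s=-11, t=28   [84*(-11) + 33*(28) = 0]
GCD = 3; from the row with r=3: x=2, y=-5
Check: 84*(2) + 33*(-5) = 168 - 165 = 3

GCD = 3, x = 2, y = -5


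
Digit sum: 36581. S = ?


3 + 6 + 5 + 8 + 1 = 23


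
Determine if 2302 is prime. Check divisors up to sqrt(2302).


2302 / 2 = 1151 (exact division)
2302 is NOT prime.

No, 2302 is not prime


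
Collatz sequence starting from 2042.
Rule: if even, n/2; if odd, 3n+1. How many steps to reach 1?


2042 → 1021 → 3064 → 1532 → 766 → 383 → 1150 → 575 → 1726 → 863 → 2590 → 1295 → 3886 → 1943 → 5830 → 2915 → 8746 → 4373 → 13120 → 6560 → 3280 → 1640 → 820 → 410 → 205 → 616 → 308 → 154 → 77 → 232 → 116 → 58 → 29 → 88 → 44 → 22 → 11 → 34 → 17 → 52 → 26 → 13 → 40 → 20 → 10 → 5 → 16 → 8 → 4 → 2 → 1
Total steps = 50

50 steps


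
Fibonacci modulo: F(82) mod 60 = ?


F(k) mod 60 for k=1..82:
1, 1, 2, 3, 5, 8, 13, 21, 34, 55, 29, 24, 53, 17, 10, 27, 37, 4, 41, 45, 26, 11, 37, 48, 25, 13, 38, 51, 29, 20, 49, 9, 58, 7, 5, 12, 17, 29, 46, 15, 1, 16, 17, 33, 50, 23, 13, 36, 49, 25, 14, 39, 53, 32, 25, 57, 22, 19, 41, 0, 41, 41, 22, 3, 25, 28, 53, 21, 14, 35, 49, 24, 13, 37, 50, 27, 17, 44, 1, 45, 46, 31
F(82) mod 60 = 31


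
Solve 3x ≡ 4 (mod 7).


GCD(3, 7) = 1, unique solution
a^(-1) mod 7 = 5
x = 5 * 4 mod 7 = 6

x ≡ 6 (mod 7)


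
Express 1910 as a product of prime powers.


1910 / 2 = 955
955 / 5 = 191
191 / 191 = 1
1910 = 2 × 5 × 191


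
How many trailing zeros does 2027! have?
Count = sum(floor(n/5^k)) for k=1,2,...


floor(2027/5) = 405
floor(2027/25) = 81
floor(2027/125) = 16
floor(2027/625) = 3
Total = 505

505 trailing zeros


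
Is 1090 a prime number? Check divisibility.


1090 / 2 = 545 (exact division)
1090 is NOT prime.

No, 1090 is not prime


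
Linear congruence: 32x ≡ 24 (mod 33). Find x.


GCD(32, 33) = 1, unique solution
a^(-1) mod 33 = 32
x = 32 * 24 mod 33 = 9

x ≡ 9 (mod 33)


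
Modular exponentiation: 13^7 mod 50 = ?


13^1 mod 50 = 13
13^2 mod 50 = 19
13^3 mod 50 = 47
13^4 mod 50 = 11
13^5 mod 50 = 43
13^6 mod 50 = 9
13^7 mod 50 = 17


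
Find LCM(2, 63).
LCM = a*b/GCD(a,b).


GCD(2, 63) = 1
LCM = 2*63/1 = 126/1 = 126

LCM = 126


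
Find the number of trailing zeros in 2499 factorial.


floor(2499/5) = 499
floor(2499/25) = 99
floor(2499/125) = 19
floor(2499/625) = 3
Total = 620

620 trailing zeros


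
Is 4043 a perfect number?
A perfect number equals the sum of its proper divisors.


Proper divisors of 4043: 1, 13, 311
Sum = 1 + 13 + 311 = 325

No, 4043 is not perfect (325 ≠ 4043)


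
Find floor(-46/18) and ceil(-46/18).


-46/18 = -2.5556
floor = -3
ceil = -2

floor = -3, ceil = -2


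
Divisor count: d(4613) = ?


4613 = 7^1 × 659^1
d(4613) = (1+1) × (1+1) = 4

4 divisors


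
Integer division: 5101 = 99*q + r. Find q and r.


5101 = 99 * 51 + 52
Check: 5049 + 52 = 5101

q = 51, r = 52


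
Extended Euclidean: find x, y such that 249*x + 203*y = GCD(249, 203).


Tabular extended Euclidean (each row: r = 249*s + 203*t):
r=249, s=1, t=0
r=203, s=0, t=1
q=1: r=46, s=1, t=-1   [249*(1) + 203*(-1) = 46]
q=4: r=19, s=-4, t=5   [249*(-4) + 203*(5) = 19]
q=2: r=8, s=9, t=-11   [249*(9) + 203*(-11) = 8]
q=2: r=3, s=-22, t=27   [249*(-22) + 203*(27) = 3]
q=2: r=2, s=53, t=-65   [249*(53) + 203*(-65) = 2]
q=1: r=1, s=-75, t=92   [249*(-75) + 203*(92) = 1]
q=2: r=0, s=203, t=-249   [249*(203) + 203*(-249) = 0]
GCD = 1; from the row with r=1: x=-75, y=92
Check: 249*(-75) + 203*(92) = -18675 + 18676 = 1

GCD = 1, x = -75, y = 92


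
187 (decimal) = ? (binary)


187 (base 10) = 187 (decimal)
187 (decimal) = 10111011 (base 2)


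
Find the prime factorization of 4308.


4308 / 2 = 2154
2154 / 2 = 1077
1077 / 3 = 359
359 / 359 = 1
4308 = 2^2 × 3 × 359


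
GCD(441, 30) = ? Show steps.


441 = 14 * 30 + 21
30 = 1 * 21 + 9
21 = 2 * 9 + 3
9 = 3 * 3 + 0
GCD = 3


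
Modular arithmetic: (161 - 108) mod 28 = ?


161 - 108 = 53
53 mod 28 = 25


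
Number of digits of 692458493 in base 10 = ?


692458493 has 9 digits in base 10
floor(log10(692458493)) + 1 = floor(8.8404) + 1 = 9

9 digits (base 10)


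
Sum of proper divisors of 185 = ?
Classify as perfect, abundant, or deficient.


Proper divisors: 1, 5, 37
Sum = 1 + 5 + 37 = 43
43 < 185 → deficient

s(185) = 43 (deficient)


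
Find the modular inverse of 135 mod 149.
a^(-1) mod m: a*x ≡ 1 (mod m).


Use the extended Euclidean algorithm on (149, 135); each row r = 149*s + 135*t:
r=149, s=1, t=0
r=135, s=0, t=1
q=1: r=14, s=1, t=-1   [149*(1) + 135*(-1) = 14]
q=9: r=9, s=-9, t=10   [149*(-9) + 135*(10) = 9]
q=1: r=5, s=10, t=-11   [149*(10) + 135*(-11) = 5]
q=1: r=4, s=-19, t=21   [149*(-19) + 135*(21) = 4]
q=1: r=1, s=29, t=-32   [149*(29) + 135*(-32) = 1]
q=4: r=0, s=-135, t=149   [149*(-135) + 135*(149) = 0]
GCD = 1 with t = -32, so 135*(-32) ≡ 1 (mod 149)
Inverse = -32 mod 149 = 117
Check: 135 * 117 = 15795 ≡ 1 (mod 149)

135^(-1) ≡ 117 (mod 149)


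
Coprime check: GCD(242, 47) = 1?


Euclidean algorithm:
242 = 5 * 47 + 7
47 = 6 * 7 + 5
7 = 1 * 5 + 2
5 = 2 * 2 + 1
2 = 2 * 1 + 0
GCD(242, 47) = 1

Yes, coprime (GCD = 1)


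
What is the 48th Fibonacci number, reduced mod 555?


F(k) mod 555 for k=1..48:
1, 1, 2, 3, 5, 8, 13, 21, 34, 55, 89, 144, 233, 377, 55, 432, 487, 364, 296, 105, 401, 506, 352, 303, 100, 403, 503, 351, 299, 95, 394, 489, 328, 262, 35, 297, 332, 74, 406, 480, 331, 256, 32, 288, 320, 53, 373, 426
F(48) mod 555 = 426


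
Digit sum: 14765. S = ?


1 + 4 + 7 + 6 + 5 = 23


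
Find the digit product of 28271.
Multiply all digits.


2 × 8 × 2 × 7 × 1 = 224


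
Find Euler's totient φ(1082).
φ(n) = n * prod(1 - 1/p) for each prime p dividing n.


1082 = 2 × 541
Prime factors: 2, 541
φ(1082) = 1082 × (1-1/2) × (1-1/541)
= 1082 × 1/2 × 540/541 = 540

φ(1082) = 540


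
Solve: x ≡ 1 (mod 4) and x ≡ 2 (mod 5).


M = 4*5 = 20
M1 = M/4 = 5, M2 = M/5 = 4
M1^(-1) mod 4 = 1, M2^(-1) mod 5 = 4
x = 1*5*1 + 2*4*4 = 37
37 mod 20 = 17
Check: 17 mod 4 = 1 ✓, 17 mod 5 = 2 ✓

x ≡ 17 (mod 20)


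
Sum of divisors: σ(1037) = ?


Divisors of 1037: 1, 17, 61, 1037
Sum = 1 + 17 + 61 + 1037 = 1116

σ(1037) = 1116


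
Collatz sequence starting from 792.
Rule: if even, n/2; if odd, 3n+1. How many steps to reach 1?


792 → 396 → 198 → 99 → 298 → 149 → 448 → 224 → 112 → 56 → 28 → 14 → 7 → 22 → 11 → 34 → 17 → 52 → 26 → 13 → 40 → 20 → 10 → 5 → 16 → 8 → 4 → 2 → 1
Total steps = 28

28 steps


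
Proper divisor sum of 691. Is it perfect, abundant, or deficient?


Proper divisors: 1
Sum = 1 = 1
1 < 691 → deficient

s(691) = 1 (deficient)


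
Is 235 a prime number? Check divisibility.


235 / 5 = 47 (exact division)
235 is NOT prime.

No, 235 is not prime


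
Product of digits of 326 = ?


3 × 2 × 6 = 36


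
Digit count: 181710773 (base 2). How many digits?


181710773 in base 2 = 1010110101001010111110110101
Number of digits = 28

28 digits (base 2)


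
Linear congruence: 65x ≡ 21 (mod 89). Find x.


GCD(65, 89) = 1, unique solution
a^(-1) mod 89 = 63
x = 63 * 21 mod 89 = 77

x ≡ 77 (mod 89)


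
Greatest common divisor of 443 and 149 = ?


443 = 2 * 149 + 145
149 = 1 * 145 + 4
145 = 36 * 4 + 1
4 = 4 * 1 + 0
GCD = 1


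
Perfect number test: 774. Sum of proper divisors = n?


Proper divisors of 774: 1, 2, 3, 6, 9, 18, 43, 86, 129, 258, 387
Sum = 1 + 2 + 3 + 6 + 9 + 18 + 43 + 86 + 129 + 258 + 387 = 942

No, 774 is not perfect (942 ≠ 774)


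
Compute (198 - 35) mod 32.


198 - 35 = 163
163 mod 32 = 3


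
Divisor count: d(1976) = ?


1976 = 2^3 × 13^1 × 19^1
d(1976) = (3+1) × (1+1) × (1+1) = 16

16 divisors


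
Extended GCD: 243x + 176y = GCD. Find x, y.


Tabular extended Euclidean (each row: r = 243*s + 176*t):
r=243, s=1, t=0
r=176, s=0, t=1
q=1: r=67, s=1, t=-1   [243*(1) + 176*(-1) = 67]
q=2: r=42, s=-2, t=3   [243*(-2) + 176*(3) = 42]
q=1: r=25, s=3, t=-4   [243*(3) + 176*(-4) = 25]
q=1: r=17, s=-5, t=7   [243*(-5) + 176*(7) = 17]
q=1: r=8, s=8, t=-11   [243*(8) + 176*(-11) = 8]
q=2: r=1, s=-21, t=29   [243*(-21) + 176*(29) = 1]
q=8: r=0, s=176, t=-243   [243*(176) + 176*(-243) = 0]
GCD = 1; from the row with r=1: x=-21, y=29
Check: 243*(-21) + 176*(29) = -5103 + 5104 = 1

GCD = 1, x = -21, y = 29


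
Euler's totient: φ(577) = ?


577 = 577
Prime factors: 577
φ(577) = 577 × (1-1/577)
= 577 × 576/577 = 576

φ(577) = 576


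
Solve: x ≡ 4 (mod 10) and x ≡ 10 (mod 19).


M = 10*19 = 190
M1 = M/10 = 19, M2 = M/19 = 10
M1^(-1) mod 10 = 9, M2^(-1) mod 19 = 2
x = 4*19*9 + 10*10*2 = 884
884 mod 190 = 124
Check: 124 mod 10 = 4 ✓, 124 mod 19 = 10 ✓

x ≡ 124 (mod 190)


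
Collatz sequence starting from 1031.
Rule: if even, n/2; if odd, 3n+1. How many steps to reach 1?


1031 → 3094 → 1547 → 4642 → 2321 → 6964 → 3482 → 1741 → 5224 → 2612 → 1306 → 653 → 1960 → 980 → 490 → 245 → 736 → 368 → 184 → 92 → 46 → 23 → 70 → 35 → 106 → 53 → 160 → 80 → 40 → 20 → 10 → 5 → 16 → 8 → 4 → 2 → 1
Total steps = 36

36 steps


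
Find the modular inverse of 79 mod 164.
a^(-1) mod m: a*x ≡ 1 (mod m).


Use the extended Euclidean algorithm on (164, 79); each row r = 164*s + 79*t:
r=164, s=1, t=0
r=79, s=0, t=1
q=2: r=6, s=1, t=-2   [164*(1) + 79*(-2) = 6]
q=13: r=1, s=-13, t=27   [164*(-13) + 79*(27) = 1]
q=6: r=0, s=79, t=-164   [164*(79) + 79*(-164) = 0]
GCD = 1 with t = 27, so 79*(27) ≡ 1 (mod 164)
Inverse = 27 mod 164 = 27
Check: 79 * 27 = 2133 ≡ 1 (mod 164)

79^(-1) ≡ 27 (mod 164)


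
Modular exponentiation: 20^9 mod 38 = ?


20^1 mod 38 = 20
20^2 mod 38 = 20
20^3 mod 38 = 20
20^4 mod 38 = 20
20^5 mod 38 = 20
20^6 mod 38 = 20
20^7 mod 38 = 20
20^8 mod 38 = 20
20^9 mod 38 = 20


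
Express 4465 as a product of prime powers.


4465 / 5 = 893
893 / 19 = 47
47 / 47 = 1
4465 = 5 × 19 × 47


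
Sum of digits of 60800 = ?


6 + 0 + 8 + 0 + 0 = 14


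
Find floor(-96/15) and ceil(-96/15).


-96/15 = -6.4000
floor = -7
ceil = -6

floor = -7, ceil = -6


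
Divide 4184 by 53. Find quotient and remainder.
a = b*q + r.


4184 = 53 * 78 + 50
Check: 4134 + 50 = 4184

q = 78, r = 50


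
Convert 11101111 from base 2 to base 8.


11101111 (base 2) = 239 (decimal)
239 (decimal) = 357 (base 8)


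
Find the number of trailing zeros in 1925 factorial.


floor(1925/5) = 385
floor(1925/25) = 77
floor(1925/125) = 15
floor(1925/625) = 3
Total = 480

480 trailing zeros


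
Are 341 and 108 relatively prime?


Euclidean algorithm:
341 = 3 * 108 + 17
108 = 6 * 17 + 6
17 = 2 * 6 + 5
6 = 1 * 5 + 1
5 = 5 * 1 + 0
GCD(341, 108) = 1

Yes, coprime (GCD = 1)


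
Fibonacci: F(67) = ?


Sequence: 1, 1, 2, 3, 5, 8, 13, 21, 34, 55, 89, 144, 233, 377, 610, 987, 1597, 2584, 4181, 6765, 10946, 17711, 28657, 46368, 75025, 121393, 196418, 317811, 514229, 832040, 1346269, 2178309, 3524578, 5702887, 9227465, 14930352, 24157817, 39088169, 63245986, 102334155, 165580141, 267914296, 433494437, 701408733, 1134903170, 1836311903, 2971215073, 4807526976, 7778742049, 12586269025, 20365011074, 32951280099, 53316291173, 86267571272, 139583862445, 225851433717, 365435296162, 591286729879, 956722026041, 1548008755920, 2504730781961, 4052739537881, 6557470319842, 10610209857723, 17167680177565, 27777890035288, 44945570212853
F(67) = 44945570212853


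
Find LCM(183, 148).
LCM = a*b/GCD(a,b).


GCD(183, 148) = 1
LCM = 183*148/1 = 27084/1 = 27084

LCM = 27084


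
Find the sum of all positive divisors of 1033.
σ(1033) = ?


Divisors of 1033: 1, 1033
Sum = 1 + 1033 = 1034

σ(1033) = 1034


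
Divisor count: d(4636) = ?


4636 = 2^2 × 19^1 × 61^1
d(4636) = (2+1) × (1+1) × (1+1) = 12

12 divisors


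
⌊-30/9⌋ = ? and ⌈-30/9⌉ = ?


-30/9 = -3.3333
floor = -4
ceil = -3

floor = -4, ceil = -3


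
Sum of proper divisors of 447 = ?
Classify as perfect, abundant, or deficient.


Proper divisors: 1, 3, 149
Sum = 1 + 3 + 149 = 153
153 < 447 → deficient

s(447) = 153 (deficient)


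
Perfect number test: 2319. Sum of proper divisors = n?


Proper divisors of 2319: 1, 3, 773
Sum = 1 + 3 + 773 = 777

No, 2319 is not perfect (777 ≠ 2319)


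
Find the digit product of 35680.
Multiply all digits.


3 × 5 × 6 × 8 × 0 = 0


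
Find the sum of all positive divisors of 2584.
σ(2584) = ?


Divisors of 2584: 1, 2, 4, 8, 17, 19, 34, 38, 68, 76, 136, 152, 323, 646, 1292, 2584
Sum = 1 + 2 + 4 + 8 + 17 + 19 + 34 + 38 + 68 + 76 + 136 + 152 + 323 + 646 + 1292 + 2584 = 5400

σ(2584) = 5400


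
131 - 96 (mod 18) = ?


131 - 96 = 35
35 mod 18 = 17


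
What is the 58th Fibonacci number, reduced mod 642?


F(k) mod 642 for k=1..58:
1, 1, 2, 3, 5, 8, 13, 21, 34, 55, 89, 144, 233, 377, 610, 345, 313, 16, 329, 345, 32, 377, 409, 144, 553, 55, 608, 21, 629, 8, 637, 3, 640, 1, 641, 0, 641, 641, 640, 639, 637, 634, 629, 621, 608, 587, 553, 498, 409, 265, 32, 297, 329, 626, 313, 297, 610, 265
F(58) mod 642 = 265


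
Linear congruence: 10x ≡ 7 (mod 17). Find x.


GCD(10, 17) = 1, unique solution
a^(-1) mod 17 = 12
x = 12 * 7 mod 17 = 16

x ≡ 16 (mod 17)


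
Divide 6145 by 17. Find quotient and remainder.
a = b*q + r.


6145 = 17 * 361 + 8
Check: 6137 + 8 = 6145

q = 361, r = 8


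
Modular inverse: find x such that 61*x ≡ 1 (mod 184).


Use the extended Euclidean algorithm on (184, 61); each row r = 184*s + 61*t:
r=184, s=1, t=0
r=61, s=0, t=1
q=3: r=1, s=1, t=-3   [184*(1) + 61*(-3) = 1]
q=61: r=0, s=-61, t=184   [184*(-61) + 61*(184) = 0]
GCD = 1 with t = -3, so 61*(-3) ≡ 1 (mod 184)
Inverse = -3 mod 184 = 181
Check: 61 * 181 = 11041 ≡ 1 (mod 184)

61^(-1) ≡ 181 (mod 184)


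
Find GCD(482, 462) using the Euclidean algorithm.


482 = 1 * 462 + 20
462 = 23 * 20 + 2
20 = 10 * 2 + 0
GCD = 2


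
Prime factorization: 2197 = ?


2197 / 13 = 169
169 / 13 = 13
13 / 13 = 1
2197 = 13^3


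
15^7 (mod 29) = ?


15^1 mod 29 = 15
15^2 mod 29 = 22
15^3 mod 29 = 11
15^4 mod 29 = 20
15^5 mod 29 = 10
15^6 mod 29 = 5
15^7 mod 29 = 17


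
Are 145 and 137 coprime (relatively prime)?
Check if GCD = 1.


Euclidean algorithm:
145 = 1 * 137 + 8
137 = 17 * 8 + 1
8 = 8 * 1 + 0
GCD(145, 137) = 1

Yes, coprime (GCD = 1)


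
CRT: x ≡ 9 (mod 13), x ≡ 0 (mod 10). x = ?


M = 13*10 = 130
M1 = M/13 = 10, M2 = M/10 = 13
M1^(-1) mod 13 = 4, M2^(-1) mod 10 = 7
x = 9*10*4 + 0*13*7 = 360
360 mod 130 = 100
Check: 100 mod 13 = 9 ✓, 100 mod 10 = 0 ✓

x ≡ 100 (mod 130)


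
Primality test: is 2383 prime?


Check divisors up to sqrt(2383) = 48.8160
No divisors found.
2383 is prime.

Yes, 2383 is prime


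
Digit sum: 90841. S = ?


9 + 0 + 8 + 4 + 1 = 22


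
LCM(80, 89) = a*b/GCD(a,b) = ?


GCD(80, 89) = 1
LCM = 80*89/1 = 7120/1 = 7120

LCM = 7120


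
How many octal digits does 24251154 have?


24251154 in base 8 = 134405422
Number of digits = 9

9 digits (base 8)


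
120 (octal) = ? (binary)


120 (base 8) = 80 (decimal)
80 (decimal) = 1010000 (base 2)


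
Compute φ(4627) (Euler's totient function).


4627 = 7 × 661
Prime factors: 7, 661
φ(4627) = 4627 × (1-1/7) × (1-1/661)
= 4627 × 6/7 × 660/661 = 3960

φ(4627) = 3960


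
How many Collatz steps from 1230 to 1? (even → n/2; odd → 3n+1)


1230 → 615 → 1846 → 923 → 2770 → 1385 → 4156 → 2078 → 1039 → 3118 → 1559 → 4678 → 2339 → 7018 → 3509 → 10528 → 5264 → 2632 → 1316 → 658 → 329 → 988 → 494 → 247 → 742 → 371 → 1114 → 557 → 1672 → 836 → 418 → 209 → 628 → 314 → 157 → 472 → 236 → 118 → 59 → 178 → 89 → 268 → 134 → 67 → 202 → 101 → 304 → 152 → 76 → 38 → 19 → 58 → 29 → 88 → 44 → 22 → 11 → 34 → 17 → 52 → 26 → 13 → 40 → 20 → 10 → 5 → 16 → 8 → 4 → 2 → 1
Total steps = 70

70 steps


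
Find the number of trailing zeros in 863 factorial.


floor(863/5) = 172
floor(863/25) = 34
floor(863/125) = 6
floor(863/625) = 1
Total = 213

213 trailing zeros


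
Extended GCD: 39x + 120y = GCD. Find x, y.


Tabular extended Euclidean (each row: r = 39*s + 120*t):
r=39, s=1, t=0
r=120, s=0, t=1
q=0: r=39, s=1, t=0   [39*(1) + 120*(0) = 39]
q=3: r=3, s=-3, t=1   [39*(-3) + 120*(1) = 3]
q=13: r=0, s=40, t=-13   [39*(40) + 120*(-13) = 0]
GCD = 3; from the row with r=3: x=-3, y=1
Check: 39*(-3) + 120*(1) = -117 + 120 = 3

GCD = 3, x = -3, y = 1


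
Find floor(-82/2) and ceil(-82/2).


-82/2 = -41.0000
floor = -41
ceil = -41

floor = -41, ceil = -41


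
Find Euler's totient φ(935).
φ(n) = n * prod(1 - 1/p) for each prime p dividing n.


935 = 5 × 11 × 17
Prime factors: 5, 11, 17
φ(935) = 935 × (1-1/5) × (1-1/11) × (1-1/17)
= 935 × 4/5 × 10/11 × 16/17 = 640

φ(935) = 640


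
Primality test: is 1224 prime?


1224 / 2 = 612 (exact division)
1224 is NOT prime.

No, 1224 is not prime


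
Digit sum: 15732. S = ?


1 + 5 + 7 + 3 + 2 = 18


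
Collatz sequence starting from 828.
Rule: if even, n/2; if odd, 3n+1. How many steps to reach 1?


828 → 414 → 207 → 622 → 311 → 934 → 467 → 1402 → 701 → 2104 → 1052 → 526 → 263 → 790 → 395 → 1186 → 593 → 1780 → 890 → 445 → 1336 → 668 → 334 → 167 → 502 → 251 → 754 → 377 → 1132 → 566 → 283 → 850 → 425 → 1276 → 638 → 319 → 958 → 479 → 1438 → 719 → 2158 → 1079 → 3238 → 1619 → 4858 → 2429 → 7288 → 3644 → 1822 → 911 → 2734 → 1367 → 4102 → 2051 → 6154 → 3077 → 9232 → 4616 → 2308 → 1154 → 577 → 1732 → 866 → 433 → 1300 → 650 → 325 → 976 → 488 → 244 → 122 → 61 → 184 → 92 → 46 → 23 → 70 → 35 → 106 → 53 → 160 → 80 → 40 → 20 → 10 → 5 → 16 → 8 → 4 → 2 → 1
Total steps = 90

90 steps


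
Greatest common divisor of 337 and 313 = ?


337 = 1 * 313 + 24
313 = 13 * 24 + 1
24 = 24 * 1 + 0
GCD = 1


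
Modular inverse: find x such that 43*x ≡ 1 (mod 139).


Use the extended Euclidean algorithm on (139, 43); each row r = 139*s + 43*t:
r=139, s=1, t=0
r=43, s=0, t=1
q=3: r=10, s=1, t=-3   [139*(1) + 43*(-3) = 10]
q=4: r=3, s=-4, t=13   [139*(-4) + 43*(13) = 3]
q=3: r=1, s=13, t=-42   [139*(13) + 43*(-42) = 1]
q=3: r=0, s=-43, t=139   [139*(-43) + 43*(139) = 0]
GCD = 1 with t = -42, so 43*(-42) ≡ 1 (mod 139)
Inverse = -42 mod 139 = 97
Check: 43 * 97 = 4171 ≡ 1 (mod 139)

43^(-1) ≡ 97 (mod 139)


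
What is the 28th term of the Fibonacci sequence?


Sequence: 1, 1, 2, 3, 5, 8, 13, 21, 34, 55, 89, 144, 233, 377, 610, 987, 1597, 2584, 4181, 6765, 10946, 17711, 28657, 46368, 75025, 121393, 196418, 317811
F(28) = 317811


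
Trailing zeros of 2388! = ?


floor(2388/5) = 477
floor(2388/25) = 95
floor(2388/125) = 19
floor(2388/625) = 3
Total = 594

594 trailing zeros


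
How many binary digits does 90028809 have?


90028809 in base 2 = 101010111011011101100001001
Number of digits = 27

27 digits (base 2)


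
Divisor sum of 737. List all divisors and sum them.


Divisors of 737: 1, 11, 67, 737
Sum = 1 + 11 + 67 + 737 = 816

σ(737) = 816


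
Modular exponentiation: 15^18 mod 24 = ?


15^1 mod 24 = 15
15^2 mod 24 = 9
15^3 mod 24 = 15
15^4 mod 24 = 9
15^5 mod 24 = 15
15^6 mod 24 = 9
15^7 mod 24 = 15
15^8 mod 24 = 9
15^9 mod 24 = 15
15^10 mod 24 = 9
15^11 mod 24 = 15
15^12 mod 24 = 9
15^13 mod 24 = 15
15^14 mod 24 = 9
15^15 mod 24 = 15
15^16 mod 24 = 9
15^17 mod 24 = 15
15^18 mod 24 = 9


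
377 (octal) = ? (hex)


377 (base 8) = 255 (decimal)
255 (decimal) = FF (base 16)


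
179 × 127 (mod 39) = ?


179 × 127 = 22733
22733 mod 39 = 35


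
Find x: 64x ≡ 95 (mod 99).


GCD(64, 99) = 1, unique solution
a^(-1) mod 99 = 82
x = 82 * 95 mod 99 = 68

x ≡ 68 (mod 99)


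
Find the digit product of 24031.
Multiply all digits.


2 × 4 × 0 × 3 × 1 = 0


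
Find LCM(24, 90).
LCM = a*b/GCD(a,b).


GCD(24, 90) = 6
LCM = 24*90/6 = 2160/6 = 360

LCM = 360


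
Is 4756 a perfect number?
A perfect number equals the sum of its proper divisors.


Proper divisors of 4756: 1, 2, 4, 29, 41, 58, 82, 116, 164, 1189, 2378
Sum = 1 + 2 + 4 + 29 + 41 + 58 + 82 + 116 + 164 + 1189 + 2378 = 4064

No, 4756 is not perfect (4064 ≠ 4756)


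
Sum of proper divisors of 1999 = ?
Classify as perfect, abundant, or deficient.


Proper divisors: 1
Sum = 1 = 1
1 < 1999 → deficient

s(1999) = 1 (deficient)


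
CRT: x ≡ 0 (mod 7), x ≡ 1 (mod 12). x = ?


M = 7*12 = 84
M1 = M/7 = 12, M2 = M/12 = 7
M1^(-1) mod 7 = 3, M2^(-1) mod 12 = 7
x = 0*12*3 + 1*7*7 = 49
49 mod 84 = 49
Check: 49 mod 7 = 0 ✓, 49 mod 12 = 1 ✓

x ≡ 49 (mod 84)


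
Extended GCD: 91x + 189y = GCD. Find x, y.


Tabular extended Euclidean (each row: r = 91*s + 189*t):
r=91, s=1, t=0
r=189, s=0, t=1
q=0: r=91, s=1, t=0   [91*(1) + 189*(0) = 91]
q=2: r=7, s=-2, t=1   [91*(-2) + 189*(1) = 7]
q=13: r=0, s=27, t=-13   [91*(27) + 189*(-13) = 0]
GCD = 7; from the row with r=7: x=-2, y=1
Check: 91*(-2) + 189*(1) = -182 + 189 = 7

GCD = 7, x = -2, y = 1


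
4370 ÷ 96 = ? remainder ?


4370 = 96 * 45 + 50
Check: 4320 + 50 = 4370

q = 45, r = 50


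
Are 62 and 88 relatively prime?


Euclidean algorithm:
88 = 1 * 62 + 26
62 = 2 * 26 + 10
26 = 2 * 10 + 6
10 = 1 * 6 + 4
6 = 1 * 4 + 2
4 = 2 * 2 + 0
GCD(62, 88) = 2

No, not coprime (GCD = 2)


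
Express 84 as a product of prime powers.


84 / 2 = 42
42 / 2 = 21
21 / 3 = 7
7 / 7 = 1
84 = 2^2 × 3 × 7


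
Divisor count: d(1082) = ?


1082 = 2^1 × 541^1
d(1082) = (1+1) × (1+1) = 4

4 divisors


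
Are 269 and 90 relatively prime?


Euclidean algorithm:
269 = 2 * 90 + 89
90 = 1 * 89 + 1
89 = 89 * 1 + 0
GCD(269, 90) = 1

Yes, coprime (GCD = 1)


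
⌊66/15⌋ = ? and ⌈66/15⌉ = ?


66/15 = 4.4000
floor = 4
ceil = 5

floor = 4, ceil = 5


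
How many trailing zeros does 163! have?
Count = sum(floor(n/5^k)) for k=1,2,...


floor(163/5) = 32
floor(163/25) = 6
floor(163/125) = 1
Total = 39

39 trailing zeros
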